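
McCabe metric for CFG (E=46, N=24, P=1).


Formula: V(G) = E - N + 2P
V(G) = 46 - 24 + 2*1
V(G) = 22 + 2
V(G) = 24

24


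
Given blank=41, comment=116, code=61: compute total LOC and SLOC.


Total LOC = blank + comment + code
Total LOC = 41 + 116 + 61 = 218
SLOC (source only) = code = 61

Total LOC: 218, SLOC: 61


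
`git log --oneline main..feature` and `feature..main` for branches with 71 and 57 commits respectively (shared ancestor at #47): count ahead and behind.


Common ancestor: commit #47
feature commits after divergence: 71 - 47 = 24
main commits after divergence: 57 - 47 = 10
feature is 24 commits ahead of main
main is 10 commits ahead of feature

feature ahead: 24, main ahead: 10


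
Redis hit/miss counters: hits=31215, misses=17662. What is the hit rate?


Formula: hit rate = hits / (hits + misses) * 100
hit rate = 31215 / (31215 + 17662) * 100
hit rate = 31215 / 48877 * 100
hit rate = 63.86%

63.86%


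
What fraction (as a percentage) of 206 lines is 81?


Coverage = covered / total * 100
Coverage = 81 / 206 * 100
Coverage = 39.32%

39.32%


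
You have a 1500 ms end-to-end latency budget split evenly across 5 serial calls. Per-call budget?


Formula: per_stage = total_budget / stages
per_stage = 1500 / 5
per_stage = 300.0 ms

300.0 ms


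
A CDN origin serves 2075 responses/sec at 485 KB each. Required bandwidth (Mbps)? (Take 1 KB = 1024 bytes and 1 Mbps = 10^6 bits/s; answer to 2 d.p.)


Formula: Mbps = payload_bytes * RPS * 8 / 1e6
Payload per request = 485 KB = 485 * 1024 = 496640 bytes
Total bytes/sec = 496640 * 2075 = 1030528000
Total bits/sec = 1030528000 * 8 = 8244224000
Mbps = 8244224000 / 1e6 = 8244.22

8244.22 Mbps


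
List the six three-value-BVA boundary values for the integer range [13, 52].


Range: [13, 52]
Boundaries: just below min, min, min+1, max-1, max, just above max
Values: [12, 13, 14, 51, 52, 53]

[12, 13, 14, 51, 52, 53]


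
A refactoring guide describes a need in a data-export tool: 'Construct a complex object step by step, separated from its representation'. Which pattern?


This matches the Builder pattern

Builder


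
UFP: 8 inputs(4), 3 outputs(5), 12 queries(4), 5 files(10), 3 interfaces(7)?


UFP = EI*4 + EO*5 + EQ*4 + ILF*10 + EIF*7
UFP = 8*4 + 3*5 + 12*4 + 5*10 + 3*7
UFP = 32 + 15 + 48 + 50 + 21
UFP = 166

166


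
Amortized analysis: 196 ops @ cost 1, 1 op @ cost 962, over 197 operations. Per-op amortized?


Formula: Amortized cost = Total cost / Operations
Total cost = (196 * 1) + (1 * 962)
Total cost = 196 + 962 = 1158
Amortized = 1158 / 197 = 5.8782

5.8782


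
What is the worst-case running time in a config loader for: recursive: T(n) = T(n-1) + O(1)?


Reasoning: linear recursion with constant work per frame
Complexity: O(n)

O(n)


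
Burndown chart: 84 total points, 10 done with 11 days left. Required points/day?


Formula: Required rate = Remaining points / Days left
Remaining = 84 - 10 = 74 points
Required rate = 74 / 11 = 6.73 points/day

6.73 points/day


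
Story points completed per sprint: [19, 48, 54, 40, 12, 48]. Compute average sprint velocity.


Formula: Avg velocity = Total points / Number of sprints
Points: [19, 48, 54, 40, 12, 48]
Sum = 19 + 48 + 54 + 40 + 12 + 48 = 221
Avg velocity = 221 / 6 = 36.83 points/sprint

36.83 points/sprint


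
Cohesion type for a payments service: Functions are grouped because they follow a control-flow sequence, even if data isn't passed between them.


Reasoning: Grouped by order of execution within a routine, not by data flow
Type: Procedural cohesion

Procedural cohesion


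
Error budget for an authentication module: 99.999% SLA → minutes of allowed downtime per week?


Formula: allowed downtime = period * (100 - SLA) / 100
Period (week) = 10080 minutes
Unavailability fraction = (100 - 99.999) / 100
Allowed downtime = 10080 * (100 - 99.999) / 100
Allowed downtime = 0.1008 minutes

0.1008 minutes


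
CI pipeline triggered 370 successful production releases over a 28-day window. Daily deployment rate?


Formula: deployments per day = releases / days
= 370 / 28
= 13.214 deploys/day
(equivalently, 92.5 deploys/week)

13.214 deploys/day


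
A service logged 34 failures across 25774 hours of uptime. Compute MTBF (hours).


Formula: MTBF = Total operating time / Number of failures
MTBF = 25774 / 34
MTBF = 758.06 hours

758.06 hours


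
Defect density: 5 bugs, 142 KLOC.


Defect density = defects / KLOC
Defect density = 5 / 142
Defect density = 0.035 defects/KLOC

0.035 defects/KLOC


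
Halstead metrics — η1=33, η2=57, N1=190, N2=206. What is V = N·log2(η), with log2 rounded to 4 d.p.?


Formula: V = N * log2(η), where N = N1 + N2 and η = η1 + η2
η = 33 + 57 = 90
N = 190 + 206 = 396
log2(90) ≈ 6.4919
V = 396 * 6.4919 = 2570.79

2570.79


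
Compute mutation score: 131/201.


Mutation score = killed / total * 100
Mutation score = 131 / 201 * 100
Mutation score = 65.17%

65.17%


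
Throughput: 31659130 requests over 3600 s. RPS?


Formula: throughput = requests / seconds
throughput = 31659130 / 3600
throughput = 8794.2 requests/second

8794.2 requests/second


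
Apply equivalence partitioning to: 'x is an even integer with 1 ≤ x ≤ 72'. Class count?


Constraint: even integers in [1, 72]
Class 1: x < 1 — out-of-range invalid
Class 2: x in [1,72] but odd — wrong type invalid
Class 3: x in [1,72] and even — valid
Class 4: x > 72 — out-of-range invalid
Total equivalence classes: 4

4 equivalence classes


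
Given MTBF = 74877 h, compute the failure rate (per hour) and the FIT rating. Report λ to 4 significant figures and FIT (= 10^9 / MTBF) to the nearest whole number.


Formula: λ = 1 / MTBF; FIT = λ × 1e9 = 1e9 / MTBF
λ = 1 / 74877 ≈ 1.336e-05 failures/hour
FIT = 1e9 / 74877 ≈ 13355 failures per 1e9 hours (nearest whole number)

λ = 1.336e-05 /h, FIT = 13355


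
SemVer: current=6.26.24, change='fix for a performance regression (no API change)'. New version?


Current: 6.26.24
Change category: 'fix for a performance regression (no API change)' → patch bump
SemVer rule: patch bump → increment PATCH (MAJOR and MINOR unchanged)
New: 6.26.25

6.26.25


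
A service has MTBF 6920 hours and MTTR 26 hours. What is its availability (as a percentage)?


Availability = MTBF / (MTBF + MTTR)
Availability = 6920 / (6920 + 26)
Availability = 6920 / 6946
Availability = 99.6257%

99.6257%


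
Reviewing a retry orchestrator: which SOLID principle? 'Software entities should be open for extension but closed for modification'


This describes the Open/Closed Principle (OCP)

Open/Closed Principle (OCP)


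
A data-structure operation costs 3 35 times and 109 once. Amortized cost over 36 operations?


Formula: Amortized cost = Total cost / Operations
Total cost = (35 * 3) + (1 * 109)
Total cost = 105 + 109 = 214
Amortized = 214 / 36 = 5.9444

5.9444


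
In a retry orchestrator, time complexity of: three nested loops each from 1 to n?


Reasoning: three levels of nesting over n
Complexity: O(n^3)

O(n^3)


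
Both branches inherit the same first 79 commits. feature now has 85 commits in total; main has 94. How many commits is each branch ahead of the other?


Common ancestor: commit #79
feature commits after divergence: 85 - 79 = 6
main commits after divergence: 94 - 79 = 15
feature is 6 commits ahead of main
main is 15 commits ahead of feature

feature ahead: 6, main ahead: 15


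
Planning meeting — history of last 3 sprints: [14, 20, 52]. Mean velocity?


Formula: Avg velocity = Total points / Number of sprints
Points: [14, 20, 52]
Sum = 14 + 20 + 52 = 86
Avg velocity = 86 / 3 = 28.67 points/sprint

28.67 points/sprint


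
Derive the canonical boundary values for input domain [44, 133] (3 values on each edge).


Range: [44, 133]
Boundaries: just below min, min, min+1, max-1, max, just above max
Values: [43, 44, 45, 132, 133, 134]

[43, 44, 45, 132, 133, 134]


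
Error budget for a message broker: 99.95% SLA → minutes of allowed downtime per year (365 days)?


Formula: allowed downtime = period * (100 - SLA) / 100
Period (year (365 days)) = 525600 minutes
Unavailability fraction = (100 - 99.95) / 100
Allowed downtime = 525600 * (100 - 99.95) / 100
Allowed downtime = 262.8 minutes

262.8 minutes


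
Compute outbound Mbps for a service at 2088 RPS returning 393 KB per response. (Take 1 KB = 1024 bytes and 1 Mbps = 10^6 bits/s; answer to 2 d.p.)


Formula: Mbps = payload_bytes * RPS * 8 / 1e6
Payload per request = 393 KB = 393 * 1024 = 402432 bytes
Total bytes/sec = 402432 * 2088 = 840278016
Total bits/sec = 840278016 * 8 = 6722224128
Mbps = 6722224128 / 1e6 = 6722.22

6722.22 Mbps


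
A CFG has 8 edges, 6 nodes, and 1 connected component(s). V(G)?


Formula: V(G) = E - N + 2P
V(G) = 8 - 6 + 2*1
V(G) = 2 + 2
V(G) = 4

4


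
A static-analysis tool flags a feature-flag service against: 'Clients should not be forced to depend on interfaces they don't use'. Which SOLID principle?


This describes the Interface Segregation Principle (ISP)

Interface Segregation Principle (ISP)


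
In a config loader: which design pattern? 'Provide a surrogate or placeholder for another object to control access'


This matches the Proxy pattern

Proxy


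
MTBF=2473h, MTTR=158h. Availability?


Availability = MTBF / (MTBF + MTTR)
Availability = 2473 / (2473 + 158)
Availability = 2473 / 2631
Availability = 93.9947%

93.9947%


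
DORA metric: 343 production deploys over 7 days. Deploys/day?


Formula: deployments per day = releases / days
= 343 / 7
= 49.0 deploys/day
(equivalently, 343.0 deploys/week)

49.0 deploys/day


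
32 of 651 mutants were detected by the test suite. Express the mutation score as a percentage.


Mutation score = killed / total * 100
Mutation score = 32 / 651 * 100
Mutation score = 4.92%

4.92%


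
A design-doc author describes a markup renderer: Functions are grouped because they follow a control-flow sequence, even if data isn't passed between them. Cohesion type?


Reasoning: Grouped by order of execution within a routine, not by data flow
Type: Procedural cohesion

Procedural cohesion


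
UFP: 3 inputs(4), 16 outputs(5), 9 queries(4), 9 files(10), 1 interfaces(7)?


UFP = EI*4 + EO*5 + EQ*4 + ILF*10 + EIF*7
UFP = 3*4 + 16*5 + 9*4 + 9*10 + 1*7
UFP = 12 + 80 + 36 + 90 + 7
UFP = 225

225


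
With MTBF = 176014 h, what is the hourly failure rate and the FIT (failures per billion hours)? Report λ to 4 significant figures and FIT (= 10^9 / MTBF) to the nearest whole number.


Formula: λ = 1 / MTBF; FIT = λ × 1e9 = 1e9 / MTBF
λ = 1 / 176014 ≈ 5.681e-06 failures/hour
FIT = 1e9 / 176014 ≈ 5681 failures per 1e9 hours (nearest whole number)

λ = 5.681e-06 /h, FIT = 5681


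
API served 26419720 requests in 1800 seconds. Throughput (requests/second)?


Formula: throughput = requests / seconds
throughput = 26419720 / 1800
throughput = 14677.62 requests/second

14677.62 requests/second


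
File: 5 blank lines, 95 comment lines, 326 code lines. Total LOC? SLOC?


Total LOC = blank + comment + code
Total LOC = 5 + 95 + 326 = 426
SLOC (source only) = code = 326

Total LOC: 426, SLOC: 326


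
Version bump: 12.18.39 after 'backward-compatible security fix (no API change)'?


Current: 12.18.39
Change category: 'backward-compatible security fix (no API change)' → patch bump
SemVer rule: patch bump → increment PATCH (MAJOR and MINOR unchanged)
New: 12.18.40

12.18.40


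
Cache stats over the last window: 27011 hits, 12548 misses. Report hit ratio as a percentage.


Formula: hit rate = hits / (hits + misses) * 100
hit rate = 27011 / (27011 + 12548) * 100
hit rate = 27011 / 39559 * 100
hit rate = 68.28%

68.28%


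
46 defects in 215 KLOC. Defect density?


Defect density = defects / KLOC
Defect density = 46 / 215
Defect density = 0.214 defects/KLOC

0.214 defects/KLOC


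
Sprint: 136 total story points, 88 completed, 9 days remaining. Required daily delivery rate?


Formula: Required rate = Remaining points / Days left
Remaining = 136 - 88 = 48 points
Required rate = 48 / 9 = 5.33 points/day

5.33 points/day


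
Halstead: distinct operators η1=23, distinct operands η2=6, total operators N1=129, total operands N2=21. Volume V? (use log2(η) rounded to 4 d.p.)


Formula: V = N * log2(η), where N = N1 + N2 and η = η1 + η2
η = 23 + 6 = 29
N = 129 + 21 = 150
log2(29) ≈ 4.8580
V = 150 * 4.8580 = 728.70

728.70


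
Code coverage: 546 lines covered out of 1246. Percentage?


Coverage = covered / total * 100
Coverage = 546 / 1246 * 100
Coverage = 43.82%

43.82%


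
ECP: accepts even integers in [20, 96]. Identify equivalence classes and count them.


Constraint: even integers in [20, 96]
Class 1: x < 20 — out-of-range invalid
Class 2: x in [20,96] but odd — wrong type invalid
Class 3: x in [20,96] and even — valid
Class 4: x > 96 — out-of-range invalid
Total equivalence classes: 4

4 equivalence classes


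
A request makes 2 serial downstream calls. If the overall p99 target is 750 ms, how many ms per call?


Formula: per_stage = total_budget / stages
per_stage = 750 / 2
per_stage = 375.0 ms

375.0 ms


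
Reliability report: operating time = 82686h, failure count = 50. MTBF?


Formula: MTBF = Total operating time / Number of failures
MTBF = 82686 / 50
MTBF = 1653.72 hours

1653.72 hours


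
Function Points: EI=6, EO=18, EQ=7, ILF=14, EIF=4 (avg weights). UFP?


UFP = EI*4 + EO*5 + EQ*4 + ILF*10 + EIF*7
UFP = 6*4 + 18*5 + 7*4 + 14*10 + 4*7
UFP = 24 + 90 + 28 + 140 + 28
UFP = 310

310


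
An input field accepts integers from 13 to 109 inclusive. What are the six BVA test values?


Range: [13, 109]
Boundaries: just below min, min, min+1, max-1, max, just above max
Values: [12, 13, 14, 108, 109, 110]

[12, 13, 14, 108, 109, 110]


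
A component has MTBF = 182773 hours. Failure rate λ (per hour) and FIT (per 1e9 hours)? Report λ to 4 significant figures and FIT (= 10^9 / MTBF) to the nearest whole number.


Formula: λ = 1 / MTBF; FIT = λ × 1e9 = 1e9 / MTBF
λ = 1 / 182773 ≈ 5.471e-06 failures/hour
FIT = 1e9 / 182773 ≈ 5471 failures per 1e9 hours (nearest whole number)

λ = 5.471e-06 /h, FIT = 5471


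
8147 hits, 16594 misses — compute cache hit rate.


Formula: hit rate = hits / (hits + misses) * 100
hit rate = 8147 / (8147 + 16594) * 100
hit rate = 8147 / 24741 * 100
hit rate = 32.93%

32.93%


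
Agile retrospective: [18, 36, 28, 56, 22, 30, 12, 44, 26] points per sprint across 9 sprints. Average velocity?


Formula: Avg velocity = Total points / Number of sprints
Points: [18, 36, 28, 56, 22, 30, 12, 44, 26]
Sum = 18 + 36 + 28 + 56 + 22 + 30 + 12 + 44 + 26 = 272
Avg velocity = 272 / 9 = 30.22 points/sprint

30.22 points/sprint


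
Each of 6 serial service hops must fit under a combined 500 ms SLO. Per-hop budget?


Formula: per_stage = total_budget / stages
per_stage = 500 / 6
per_stage = 83.33 ms

83.33 ms


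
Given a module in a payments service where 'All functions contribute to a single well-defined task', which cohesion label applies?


Reasoning: Best: single purpose
Type: Functional cohesion

Functional cohesion


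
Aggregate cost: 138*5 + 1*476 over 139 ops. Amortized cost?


Formula: Amortized cost = Total cost / Operations
Total cost = (138 * 5) + (1 * 476)
Total cost = 690 + 476 = 1166
Amortized = 1166 / 139 = 8.3885

8.3885


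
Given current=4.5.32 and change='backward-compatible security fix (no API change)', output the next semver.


Current: 4.5.32
Change category: 'backward-compatible security fix (no API change)' → patch bump
SemVer rule: patch bump → increment PATCH (MAJOR and MINOR unchanged)
New: 4.5.33

4.5.33


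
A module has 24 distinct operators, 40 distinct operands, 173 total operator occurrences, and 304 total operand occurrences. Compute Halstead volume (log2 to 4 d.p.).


Formula: V = N * log2(η), where N = N1 + N2 and η = η1 + η2
η = 24 + 40 = 64
N = 173 + 304 = 477
log2(64) ≈ 6.0000
V = 477 * 6.0000 = 2862.00

2862.00


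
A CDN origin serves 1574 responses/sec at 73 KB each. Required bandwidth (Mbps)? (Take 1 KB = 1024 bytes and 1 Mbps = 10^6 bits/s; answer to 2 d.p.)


Formula: Mbps = payload_bytes * RPS * 8 / 1e6
Payload per request = 73 KB = 73 * 1024 = 74752 bytes
Total bytes/sec = 74752 * 1574 = 117659648
Total bits/sec = 117659648 * 8 = 941277184
Mbps = 941277184 / 1e6 = 941.28

941.28 Mbps


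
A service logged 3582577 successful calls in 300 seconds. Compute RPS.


Formula: throughput = requests / seconds
throughput = 3582577 / 300
throughput = 11941.92 requests/second

11941.92 requests/second


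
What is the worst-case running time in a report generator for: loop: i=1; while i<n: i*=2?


Reasoning: i doubles each step so iterations are log2(n)
Complexity: O(log n)

O(log n)


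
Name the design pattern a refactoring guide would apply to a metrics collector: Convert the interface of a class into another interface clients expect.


This matches the Adapter pattern

Adapter


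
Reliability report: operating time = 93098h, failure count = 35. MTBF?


Formula: MTBF = Total operating time / Number of failures
MTBF = 93098 / 35
MTBF = 2659.94 hours

2659.94 hours


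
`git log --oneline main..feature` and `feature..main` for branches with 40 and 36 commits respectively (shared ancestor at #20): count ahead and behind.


Common ancestor: commit #20
feature commits after divergence: 40 - 20 = 20
main commits after divergence: 36 - 20 = 16
feature is 20 commits ahead of main
main is 16 commits ahead of feature

feature ahead: 20, main ahead: 16


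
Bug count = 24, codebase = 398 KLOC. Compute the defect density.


Defect density = defects / KLOC
Defect density = 24 / 398
Defect density = 0.06 defects/KLOC

0.06 defects/KLOC


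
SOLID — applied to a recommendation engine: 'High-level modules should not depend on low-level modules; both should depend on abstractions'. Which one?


This describes the Dependency Inversion Principle (DIP)

Dependency Inversion Principle (DIP)


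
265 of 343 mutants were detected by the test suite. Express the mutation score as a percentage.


Mutation score = killed / total * 100
Mutation score = 265 / 343 * 100
Mutation score = 77.26%

77.26%


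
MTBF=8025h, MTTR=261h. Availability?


Availability = MTBF / (MTBF + MTTR)
Availability = 8025 / (8025 + 261)
Availability = 8025 / 8286
Availability = 96.8501%

96.8501%


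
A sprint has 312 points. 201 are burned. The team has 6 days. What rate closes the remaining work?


Formula: Required rate = Remaining points / Days left
Remaining = 312 - 201 = 111 points
Required rate = 111 / 6 = 18.5 points/day

18.5 points/day


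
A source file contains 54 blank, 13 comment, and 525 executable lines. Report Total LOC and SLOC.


Total LOC = blank + comment + code
Total LOC = 54 + 13 + 525 = 592
SLOC (source only) = code = 525

Total LOC: 592, SLOC: 525


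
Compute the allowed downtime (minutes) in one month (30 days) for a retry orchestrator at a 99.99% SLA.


Formula: allowed downtime = period * (100 - SLA) / 100
Period (month (30 days)) = 43200 minutes
Unavailability fraction = (100 - 99.99) / 100
Allowed downtime = 43200 * (100 - 99.99) / 100
Allowed downtime = 4.32 minutes

4.32 minutes


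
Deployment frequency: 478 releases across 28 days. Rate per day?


Formula: deployments per day = releases / days
= 478 / 28
= 17.071 deploys/day
(equivalently, 119.5 deploys/week)

17.071 deploys/day


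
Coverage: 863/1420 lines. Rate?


Coverage = covered / total * 100
Coverage = 863 / 1420 * 100
Coverage = 60.77%

60.77%


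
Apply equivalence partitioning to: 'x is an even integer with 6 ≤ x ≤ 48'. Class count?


Constraint: even integers in [6, 48]
Class 1: x < 6 — out-of-range invalid
Class 2: x in [6,48] but odd — wrong type invalid
Class 3: x in [6,48] and even — valid
Class 4: x > 48 — out-of-range invalid
Total equivalence classes: 4

4 equivalence classes


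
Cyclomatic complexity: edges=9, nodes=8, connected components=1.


Formula: V(G) = E - N + 2P
V(G) = 9 - 8 + 2*1
V(G) = 1 + 2
V(G) = 3

3


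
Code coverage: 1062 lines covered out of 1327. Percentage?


Coverage = covered / total * 100
Coverage = 1062 / 1327 * 100
Coverage = 80.03%

80.03%


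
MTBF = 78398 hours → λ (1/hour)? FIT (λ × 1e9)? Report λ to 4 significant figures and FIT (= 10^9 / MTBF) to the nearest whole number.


Formula: λ = 1 / MTBF; FIT = λ × 1e9 = 1e9 / MTBF
λ = 1 / 78398 ≈ 1.276e-05 failures/hour
FIT = 1e9 / 78398 ≈ 12755 failures per 1e9 hours (nearest whole number)

λ = 1.276e-05 /h, FIT = 12755


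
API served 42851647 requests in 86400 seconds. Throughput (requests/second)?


Formula: throughput = requests / seconds
throughput = 42851647 / 86400
throughput = 495.97 requests/second

495.97 requests/second


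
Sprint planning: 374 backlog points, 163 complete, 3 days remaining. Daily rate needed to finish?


Formula: Required rate = Remaining points / Days left
Remaining = 374 - 163 = 211 points
Required rate = 211 / 3 = 70.33 points/day

70.33 points/day


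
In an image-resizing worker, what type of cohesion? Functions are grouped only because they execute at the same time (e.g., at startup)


Reasoning: Related by timing only
Type: Temporal cohesion

Temporal cohesion


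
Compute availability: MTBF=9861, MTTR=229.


Availability = MTBF / (MTBF + MTTR)
Availability = 9861 / (9861 + 229)
Availability = 9861 / 10090
Availability = 97.7304%

97.7304%


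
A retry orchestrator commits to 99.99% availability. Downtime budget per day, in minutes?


Formula: allowed downtime = period * (100 - SLA) / 100
Period (day) = 1440 minutes
Unavailability fraction = (100 - 99.99) / 100
Allowed downtime = 1440 * (100 - 99.99) / 100
Allowed downtime = 0.144 minutes

0.144 minutes


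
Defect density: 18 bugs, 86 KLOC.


Defect density = defects / KLOC
Defect density = 18 / 86
Defect density = 0.209 defects/KLOC

0.209 defects/KLOC


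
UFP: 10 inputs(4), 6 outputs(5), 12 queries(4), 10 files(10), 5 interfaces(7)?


UFP = EI*4 + EO*5 + EQ*4 + ILF*10 + EIF*7
UFP = 10*4 + 6*5 + 12*4 + 10*10 + 5*7
UFP = 40 + 30 + 48 + 100 + 35
UFP = 253

253


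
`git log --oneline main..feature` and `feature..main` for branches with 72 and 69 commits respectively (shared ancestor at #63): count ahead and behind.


Common ancestor: commit #63
feature commits after divergence: 72 - 63 = 9
main commits after divergence: 69 - 63 = 6
feature is 9 commits ahead of main
main is 6 commits ahead of feature

feature ahead: 9, main ahead: 6


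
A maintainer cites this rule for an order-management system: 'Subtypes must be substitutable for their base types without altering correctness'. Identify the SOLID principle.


This describes the Liskov Substitution Principle (LSP)

Liskov Substitution Principle (LSP)


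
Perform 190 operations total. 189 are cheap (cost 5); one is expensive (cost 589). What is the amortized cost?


Formula: Amortized cost = Total cost / Operations
Total cost = (189 * 5) + (1 * 589)
Total cost = 945 + 589 = 1534
Amortized = 1534 / 190 = 8.0737

8.0737


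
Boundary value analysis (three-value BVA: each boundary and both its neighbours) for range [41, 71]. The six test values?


Range: [41, 71]
Boundaries: just below min, min, min+1, max-1, max, just above max
Values: [40, 41, 42, 70, 71, 72]

[40, 41, 42, 70, 71, 72]


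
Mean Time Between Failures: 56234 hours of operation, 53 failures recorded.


Formula: MTBF = Total operating time / Number of failures
MTBF = 56234 / 53
MTBF = 1061.02 hours

1061.02 hours


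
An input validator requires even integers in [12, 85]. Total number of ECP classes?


Constraint: even integers in [12, 85]
Class 1: x < 12 — out-of-range invalid
Class 2: x in [12,85] but odd — wrong type invalid
Class 3: x in [12,85] and even — valid
Class 4: x > 85 — out-of-range invalid
Total equivalence classes: 4

4 equivalence classes


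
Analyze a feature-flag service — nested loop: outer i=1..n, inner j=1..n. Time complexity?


Reasoning: n iterations times n iterations
Complexity: O(n^2)

O(n^2)


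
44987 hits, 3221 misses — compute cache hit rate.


Formula: hit rate = hits / (hits + misses) * 100
hit rate = 44987 / (44987 + 3221) * 100
hit rate = 44987 / 48208 * 100
hit rate = 93.32%

93.32%


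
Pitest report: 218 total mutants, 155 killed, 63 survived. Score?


Mutation score = killed / total * 100
Mutation score = 155 / 218 * 100
Mutation score = 71.1%

71.1%


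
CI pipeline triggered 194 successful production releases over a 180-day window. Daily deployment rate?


Formula: deployments per day = releases / days
= 194 / 180
= 1.078 deploys/day
(equivalently, 7.54 deploys/week)

1.078 deploys/day


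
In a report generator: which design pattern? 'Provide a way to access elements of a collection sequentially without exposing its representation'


This matches the Iterator pattern

Iterator


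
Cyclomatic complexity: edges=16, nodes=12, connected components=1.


Formula: V(G) = E - N + 2P
V(G) = 16 - 12 + 2*1
V(G) = 4 + 2
V(G) = 6

6


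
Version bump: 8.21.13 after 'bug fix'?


Current: 8.21.13
Change category: 'bug fix' → patch bump
SemVer rule: patch bump → increment PATCH (MAJOR and MINOR unchanged)
New: 8.21.14

8.21.14


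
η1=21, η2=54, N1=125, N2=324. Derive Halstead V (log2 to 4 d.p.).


Formula: V = N * log2(η), where N = N1 + N2 and η = η1 + η2
η = 21 + 54 = 75
N = 125 + 324 = 449
log2(75) ≈ 6.2288
V = 449 * 6.2288 = 2796.73

2796.73


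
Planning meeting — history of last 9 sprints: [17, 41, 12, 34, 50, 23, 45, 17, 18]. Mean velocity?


Formula: Avg velocity = Total points / Number of sprints
Points: [17, 41, 12, 34, 50, 23, 45, 17, 18]
Sum = 17 + 41 + 12 + 34 + 50 + 23 + 45 + 17 + 18 = 257
Avg velocity = 257 / 9 = 28.56 points/sprint

28.56 points/sprint


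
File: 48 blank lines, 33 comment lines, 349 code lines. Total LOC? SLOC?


Total LOC = blank + comment + code
Total LOC = 48 + 33 + 349 = 430
SLOC (source only) = code = 349

Total LOC: 430, SLOC: 349


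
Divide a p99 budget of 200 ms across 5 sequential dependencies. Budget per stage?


Formula: per_stage = total_budget / stages
per_stage = 200 / 5
per_stage = 40.0 ms

40.0 ms


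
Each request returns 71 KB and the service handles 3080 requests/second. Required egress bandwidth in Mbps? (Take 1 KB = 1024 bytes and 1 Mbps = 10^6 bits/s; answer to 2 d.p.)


Formula: Mbps = payload_bytes * RPS * 8 / 1e6
Payload per request = 71 KB = 71 * 1024 = 72704 bytes
Total bytes/sec = 72704 * 3080 = 223928320
Total bits/sec = 223928320 * 8 = 1791426560
Mbps = 1791426560 / 1e6 = 1791.43

1791.43 Mbps


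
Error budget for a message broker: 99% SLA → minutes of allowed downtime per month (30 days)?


Formula: allowed downtime = period * (100 - SLA) / 100
Period (month (30 days)) = 43200 minutes
Unavailability fraction = (100 - 99.0) / 100
Allowed downtime = 43200 * (100 - 99.0) / 100
Allowed downtime = 432.0 minutes

432.0 minutes


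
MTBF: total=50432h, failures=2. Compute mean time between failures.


Formula: MTBF = Total operating time / Number of failures
MTBF = 50432 / 2
MTBF = 25216.0 hours

25216.0 hours


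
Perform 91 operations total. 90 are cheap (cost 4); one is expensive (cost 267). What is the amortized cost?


Formula: Amortized cost = Total cost / Operations
Total cost = (90 * 4) + (1 * 267)
Total cost = 360 + 267 = 627
Amortized = 627 / 91 = 6.8901

6.8901


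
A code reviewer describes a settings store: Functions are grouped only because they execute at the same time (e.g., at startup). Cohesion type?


Reasoning: Related by timing only
Type: Temporal cohesion

Temporal cohesion


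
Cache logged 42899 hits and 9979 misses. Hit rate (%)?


Formula: hit rate = hits / (hits + misses) * 100
hit rate = 42899 / (42899 + 9979) * 100
hit rate = 42899 / 52878 * 100
hit rate = 81.13%

81.13%


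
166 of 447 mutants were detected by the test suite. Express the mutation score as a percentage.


Mutation score = killed / total * 100
Mutation score = 166 / 447 * 100
Mutation score = 37.14%

37.14%


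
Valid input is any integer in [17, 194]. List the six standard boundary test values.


Range: [17, 194]
Boundaries: just below min, min, min+1, max-1, max, just above max
Values: [16, 17, 18, 193, 194, 195]

[16, 17, 18, 193, 194, 195]


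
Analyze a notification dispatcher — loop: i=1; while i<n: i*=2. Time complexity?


Reasoning: i doubles each step so iterations are log2(n)
Complexity: O(log n)

O(log n)


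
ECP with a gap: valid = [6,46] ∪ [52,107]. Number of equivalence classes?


Valid ranges: [6,46] and [52,107]
Class 1: x < 6 — invalid
Class 2: 6 ≤ x ≤ 46 — valid
Class 3: 46 < x < 52 — invalid (gap between ranges)
Class 4: 52 ≤ x ≤ 107 — valid
Class 5: x > 107 — invalid
Total equivalence classes: 5

5 equivalence classes


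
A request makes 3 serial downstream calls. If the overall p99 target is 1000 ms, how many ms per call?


Formula: per_stage = total_budget / stages
per_stage = 1000 / 3
per_stage = 333.33 ms

333.33 ms


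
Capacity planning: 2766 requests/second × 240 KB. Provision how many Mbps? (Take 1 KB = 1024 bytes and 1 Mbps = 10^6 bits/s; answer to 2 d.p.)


Formula: Mbps = payload_bytes * RPS * 8 / 1e6
Payload per request = 240 KB = 240 * 1024 = 245760 bytes
Total bytes/sec = 245760 * 2766 = 679772160
Total bits/sec = 679772160 * 8 = 5438177280
Mbps = 5438177280 / 1e6 = 5438.18

5438.18 Mbps


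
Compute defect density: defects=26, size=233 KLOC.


Defect density = defects / KLOC
Defect density = 26 / 233
Defect density = 0.112 defects/KLOC

0.112 defects/KLOC


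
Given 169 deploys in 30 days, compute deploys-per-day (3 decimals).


Formula: deployments per day = releases / days
= 169 / 30
= 5.633 deploys/day
(equivalently, 39.43 deploys/week)

5.633 deploys/day


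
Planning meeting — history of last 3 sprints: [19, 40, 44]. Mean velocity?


Formula: Avg velocity = Total points / Number of sprints
Points: [19, 40, 44]
Sum = 19 + 40 + 44 = 103
Avg velocity = 103 / 3 = 34.33 points/sprint

34.33 points/sprint


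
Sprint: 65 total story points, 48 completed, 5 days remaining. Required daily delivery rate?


Formula: Required rate = Remaining points / Days left
Remaining = 65 - 48 = 17 points
Required rate = 17 / 5 = 3.4 points/day

3.4 points/day


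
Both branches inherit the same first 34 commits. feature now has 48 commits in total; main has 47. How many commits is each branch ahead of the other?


Common ancestor: commit #34
feature commits after divergence: 48 - 34 = 14
main commits after divergence: 47 - 34 = 13
feature is 14 commits ahead of main
main is 13 commits ahead of feature

feature ahead: 14, main ahead: 13


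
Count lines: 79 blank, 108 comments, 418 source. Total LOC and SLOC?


Total LOC = blank + comment + code
Total LOC = 79 + 108 + 418 = 605
SLOC (source only) = code = 418

Total LOC: 605, SLOC: 418


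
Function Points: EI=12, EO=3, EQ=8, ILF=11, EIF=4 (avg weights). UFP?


UFP = EI*4 + EO*5 + EQ*4 + ILF*10 + EIF*7
UFP = 12*4 + 3*5 + 8*4 + 11*10 + 4*7
UFP = 48 + 15 + 32 + 110 + 28
UFP = 233

233


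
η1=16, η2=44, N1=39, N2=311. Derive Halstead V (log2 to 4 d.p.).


Formula: V = N * log2(η), where N = N1 + N2 and η = η1 + η2
η = 16 + 44 = 60
N = 39 + 311 = 350
log2(60) ≈ 5.9069
V = 350 * 5.9069 = 2067.42

2067.42


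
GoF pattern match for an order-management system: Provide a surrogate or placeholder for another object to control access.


This matches the Proxy pattern

Proxy


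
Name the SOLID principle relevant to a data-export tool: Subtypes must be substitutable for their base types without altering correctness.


This describes the Liskov Substitution Principle (LSP)

Liskov Substitution Principle (LSP)


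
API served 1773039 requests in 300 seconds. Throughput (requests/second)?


Formula: throughput = requests / seconds
throughput = 1773039 / 300
throughput = 5910.13 requests/second

5910.13 requests/second


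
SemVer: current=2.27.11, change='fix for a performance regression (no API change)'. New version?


Current: 2.27.11
Change category: 'fix for a performance regression (no API change)' → patch bump
SemVer rule: patch bump → increment PATCH (MAJOR and MINOR unchanged)
New: 2.27.12

2.27.12


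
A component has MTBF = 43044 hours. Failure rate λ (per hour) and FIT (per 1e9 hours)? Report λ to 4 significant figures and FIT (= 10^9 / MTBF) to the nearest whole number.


Formula: λ = 1 / MTBF; FIT = λ × 1e9 = 1e9 / MTBF
λ = 1 / 43044 ≈ 2.323e-05 failures/hour
FIT = 1e9 / 43044 ≈ 23232 failures per 1e9 hours (nearest whole number)

λ = 2.323e-05 /h, FIT = 23232


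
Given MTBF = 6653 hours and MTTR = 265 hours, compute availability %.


Availability = MTBF / (MTBF + MTTR)
Availability = 6653 / (6653 + 265)
Availability = 6653 / 6918
Availability = 96.1694%

96.1694%


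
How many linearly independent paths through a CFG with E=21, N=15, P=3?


Formula: V(G) = E - N + 2P
V(G) = 21 - 15 + 2*3
V(G) = 6 + 6
V(G) = 12

12


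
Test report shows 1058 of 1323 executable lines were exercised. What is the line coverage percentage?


Coverage = covered / total * 100
Coverage = 1058 / 1323 * 100
Coverage = 79.97%

79.97%


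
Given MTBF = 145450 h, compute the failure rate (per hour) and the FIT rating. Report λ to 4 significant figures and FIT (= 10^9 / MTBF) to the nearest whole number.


Formula: λ = 1 / MTBF; FIT = λ × 1e9 = 1e9 / MTBF
λ = 1 / 145450 ≈ 6.875e-06 failures/hour
FIT = 1e9 / 145450 ≈ 6875 failures per 1e9 hours (nearest whole number)

λ = 6.875e-06 /h, FIT = 6875


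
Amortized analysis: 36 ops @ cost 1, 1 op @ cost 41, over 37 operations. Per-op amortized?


Formula: Amortized cost = Total cost / Operations
Total cost = (36 * 1) + (1 * 41)
Total cost = 36 + 41 = 77
Amortized = 77 / 37 = 2.0811

2.0811


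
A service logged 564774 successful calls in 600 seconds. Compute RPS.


Formula: throughput = requests / seconds
throughput = 564774 / 600
throughput = 941.29 requests/second

941.29 requests/second


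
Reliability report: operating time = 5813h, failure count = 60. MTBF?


Formula: MTBF = Total operating time / Number of failures
MTBF = 5813 / 60
MTBF = 96.88 hours

96.88 hours


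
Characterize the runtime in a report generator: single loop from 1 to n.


Reasoning: one pass through n items
Complexity: O(n)

O(n)


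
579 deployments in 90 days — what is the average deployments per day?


Formula: deployments per day = releases / days
= 579 / 90
= 6.433 deploys/day
(equivalently, 45.03 deploys/week)

6.433 deploys/day


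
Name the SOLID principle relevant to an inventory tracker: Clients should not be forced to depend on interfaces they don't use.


This describes the Interface Segregation Principle (ISP)

Interface Segregation Principle (ISP)


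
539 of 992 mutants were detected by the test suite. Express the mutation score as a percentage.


Mutation score = killed / total * 100
Mutation score = 539 / 992 * 100
Mutation score = 54.33%

54.33%


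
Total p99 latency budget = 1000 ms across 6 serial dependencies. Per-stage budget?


Formula: per_stage = total_budget / stages
per_stage = 1000 / 6
per_stage = 166.67 ms

166.67 ms


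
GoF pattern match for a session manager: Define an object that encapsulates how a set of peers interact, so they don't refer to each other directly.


This matches the Mediator pattern

Mediator


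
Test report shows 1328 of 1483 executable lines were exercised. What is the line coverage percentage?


Coverage = covered / total * 100
Coverage = 1328 / 1483 * 100
Coverage = 89.55%

89.55%


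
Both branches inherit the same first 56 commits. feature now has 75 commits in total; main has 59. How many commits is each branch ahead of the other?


Common ancestor: commit #56
feature commits after divergence: 75 - 56 = 19
main commits after divergence: 59 - 56 = 3
feature is 19 commits ahead of main
main is 3 commits ahead of feature

feature ahead: 19, main ahead: 3


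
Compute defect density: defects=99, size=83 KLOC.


Defect density = defects / KLOC
Defect density = 99 / 83
Defect density = 1.193 defects/KLOC

1.193 defects/KLOC


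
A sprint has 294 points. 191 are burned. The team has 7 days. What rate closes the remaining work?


Formula: Required rate = Remaining points / Days left
Remaining = 294 - 191 = 103 points
Required rate = 103 / 7 = 14.71 points/day

14.71 points/day


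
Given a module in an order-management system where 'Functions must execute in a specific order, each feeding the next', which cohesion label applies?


Reasoning: Output of one is input to next
Type: Sequential cohesion

Sequential cohesion


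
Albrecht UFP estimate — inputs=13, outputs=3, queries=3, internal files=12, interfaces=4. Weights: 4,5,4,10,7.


UFP = EI*4 + EO*5 + EQ*4 + ILF*10 + EIF*7
UFP = 13*4 + 3*5 + 3*4 + 12*10 + 4*7
UFP = 52 + 15 + 12 + 120 + 28
UFP = 227

227


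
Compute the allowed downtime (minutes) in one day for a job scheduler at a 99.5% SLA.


Formula: allowed downtime = period * (100 - SLA) / 100
Period (day) = 1440 minutes
Unavailability fraction = (100 - 99.5) / 100
Allowed downtime = 1440 * (100 - 99.5) / 100
Allowed downtime = 7.2 minutes

7.2 minutes


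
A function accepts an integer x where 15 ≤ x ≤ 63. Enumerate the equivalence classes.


Valid range: [15, 63]
Class 1: x < 15 — invalid
Class 2: 15 ≤ x ≤ 63 — valid
Class 3: x > 63 — invalid
Total equivalence classes: 3

3 equivalence classes


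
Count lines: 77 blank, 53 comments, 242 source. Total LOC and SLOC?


Total LOC = blank + comment + code
Total LOC = 77 + 53 + 242 = 372
SLOC (source only) = code = 242

Total LOC: 372, SLOC: 242


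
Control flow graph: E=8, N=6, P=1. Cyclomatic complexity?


Formula: V(G) = E - N + 2P
V(G) = 8 - 6 + 2*1
V(G) = 2 + 2
V(G) = 4

4


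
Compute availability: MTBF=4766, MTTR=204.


Availability = MTBF / (MTBF + MTTR)
Availability = 4766 / (4766 + 204)
Availability = 4766 / 4970
Availability = 95.8954%

95.8954%


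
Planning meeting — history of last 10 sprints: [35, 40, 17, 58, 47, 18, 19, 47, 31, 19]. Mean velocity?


Formula: Avg velocity = Total points / Number of sprints
Points: [35, 40, 17, 58, 47, 18, 19, 47, 31, 19]
Sum = 35 + 40 + 17 + 58 + 47 + 18 + 19 + 47 + 31 + 19 = 331
Avg velocity = 331 / 10 = 33.1 points/sprint

33.1 points/sprint


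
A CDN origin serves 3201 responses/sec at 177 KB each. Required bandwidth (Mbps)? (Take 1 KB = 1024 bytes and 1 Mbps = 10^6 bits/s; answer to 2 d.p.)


Formula: Mbps = payload_bytes * RPS * 8 / 1e6
Payload per request = 177 KB = 177 * 1024 = 181248 bytes
Total bytes/sec = 181248 * 3201 = 580174848
Total bits/sec = 580174848 * 8 = 4641398784
Mbps = 4641398784 / 1e6 = 4641.4

4641.4 Mbps


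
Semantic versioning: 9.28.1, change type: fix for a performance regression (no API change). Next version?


Current: 9.28.1
Change category: 'fix for a performance regression (no API change)' → patch bump
SemVer rule: patch bump → increment PATCH (MAJOR and MINOR unchanged)
New: 9.28.2

9.28.2


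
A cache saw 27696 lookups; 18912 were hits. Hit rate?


Formula: hit rate = hits / (hits + misses) * 100
hit rate = 18912 / (18912 + 8784) * 100
hit rate = 18912 / 27696 * 100
hit rate = 68.28%

68.28%
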